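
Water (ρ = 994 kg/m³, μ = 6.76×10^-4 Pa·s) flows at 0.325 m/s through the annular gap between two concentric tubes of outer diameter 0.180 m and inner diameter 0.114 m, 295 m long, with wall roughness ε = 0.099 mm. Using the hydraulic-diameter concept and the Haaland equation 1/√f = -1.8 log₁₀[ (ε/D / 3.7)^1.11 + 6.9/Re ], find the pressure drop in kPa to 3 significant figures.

ΔP ≈ 6.23 kPa

Hydraulic diameter D_h = 4A/P = D_o - D_i = 0.18 - 0.114 = 0.066 m.
Re = ρVD_h/μ = 994·0.325·0.066/0.000676 = 3.154e+04.
ε/D_h = 9.9e-05/0.066 = 0.0015; Haaland gives 1/√f = -1.8 log₁₀[0.000172+0.000219] = 6.135, so f = 0.02657.
ΔP = f(L/D_h)(ρV²/2) = 0.02657·295/0.066·52.5 = 6234 Pa.
ΔP = 6.23 kPa.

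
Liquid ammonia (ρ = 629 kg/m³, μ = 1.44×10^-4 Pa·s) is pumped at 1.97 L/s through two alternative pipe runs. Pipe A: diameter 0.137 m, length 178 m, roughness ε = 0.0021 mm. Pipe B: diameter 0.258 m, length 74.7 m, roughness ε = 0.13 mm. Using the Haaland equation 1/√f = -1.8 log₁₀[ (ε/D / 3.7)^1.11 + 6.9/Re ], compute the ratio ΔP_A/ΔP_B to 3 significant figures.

Pipe A: V = Q/A = 0.00197/0.01474 = 0.1336 m/s; Re = 7.997e+04; ε/D = 1.53e-05; Haaland → f = 0.01874; ΔP_A = f(L/D)(ρV²/2) = 136.7 Pa.
Pipe B: V = Q/A = 0.00197/0.05228 = 0.03768 m/s; Re = 4.247e+04; ε/D = 0.000504; Haaland → f = 0.02291; ΔP_B = f(L/D)(ρV²/2) = 2.962 Pa.
ΔP_A/ΔP_B = 136.7/2.962 = 46.2.

ΔP_A/ΔP_B ≈ 46.2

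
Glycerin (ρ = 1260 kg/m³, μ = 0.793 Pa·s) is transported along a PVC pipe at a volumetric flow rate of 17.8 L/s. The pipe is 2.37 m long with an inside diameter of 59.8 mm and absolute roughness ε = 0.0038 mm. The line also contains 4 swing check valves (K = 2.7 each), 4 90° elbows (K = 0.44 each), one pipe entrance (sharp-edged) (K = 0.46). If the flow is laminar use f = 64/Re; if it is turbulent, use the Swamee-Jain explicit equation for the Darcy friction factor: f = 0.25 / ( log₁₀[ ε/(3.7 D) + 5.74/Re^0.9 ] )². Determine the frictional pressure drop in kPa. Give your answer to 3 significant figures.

ΔP ≈ 436 kPa

Q = 17.8 L/s = 17.8/1000 = 0.0178 m³/s.
Cross-sectional area A = πD²/4 = π(0.0598)²/4 = 0.002809 m²; mean velocity V = Q/A = 0.0178/0.002809 = 6.338 m/s.
Reynolds number Re = ρVD/μ = 1260 · 6.338 · 0.0598 / 0.793 = 602.2.
Re < 2300 → laminar flow, so f = 64/Re = 64/602.2 = 0.1063 (the turbulent correlation is not needed).
Total minor-loss coefficient ΣK = 4·2.7 + 4·0.44 + 1·0.46 = 13.
ΔP = [f·L/D + ΣK]·(ρV²/2) = [0.1063·2.37/0.0598 + 13]·(1260·6.338²/2) = [4.212 + 13]·2.53e+04 = 4.36e+05 Pa.
ΔP = 4.36e+05 Pa = 436 kPa.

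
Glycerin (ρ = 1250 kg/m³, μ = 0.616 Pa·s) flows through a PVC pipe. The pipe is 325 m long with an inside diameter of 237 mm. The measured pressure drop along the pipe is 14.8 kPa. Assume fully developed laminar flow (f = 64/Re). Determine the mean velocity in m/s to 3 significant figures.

For laminar flow, f = 64/Re with Re = ρVD/μ, so Darcy-Weisbach reduces to ΔP = 32μLV/D². Solving for V: V = ΔP·D²/(32μL) = 1.48e+04·(0.237)²/(32·0.616·325) = 0.1298 m/s.
Check: Re = ρVD/μ = 1250·0.1298·0.237/0.616 = 62.41 < 2300, so the laminar assumption holds.

V ≈ 0.130 m/s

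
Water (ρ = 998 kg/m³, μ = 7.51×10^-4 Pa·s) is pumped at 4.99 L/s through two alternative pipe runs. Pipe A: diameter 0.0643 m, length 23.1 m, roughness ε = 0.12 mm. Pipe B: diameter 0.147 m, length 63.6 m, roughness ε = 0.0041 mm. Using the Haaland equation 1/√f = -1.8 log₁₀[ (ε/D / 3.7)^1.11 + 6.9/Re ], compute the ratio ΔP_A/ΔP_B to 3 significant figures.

ΔP_A/ΔP_B ≈ 27.3

Pipe A: V = Q/A = 0.00499/0.003247 = 1.537 m/s; Re = 1.313e+05; ε/D = 0.00187; Haaland → f = 0.02427; ΔP_A = f(L/D)(ρV²/2) = 1.027e+04 Pa.
Pipe B: V = Q/A = 0.00499/0.01697 = 0.294 m/s; Re = 5.744e+04; ε/D = 2.79e-05; Haaland → f = 0.02016; ΔP_B = f(L/D)(ρV²/2) = 376.2 Pa.
ΔP_A/ΔP_B = 1.027e+04/376.2 = 27.3.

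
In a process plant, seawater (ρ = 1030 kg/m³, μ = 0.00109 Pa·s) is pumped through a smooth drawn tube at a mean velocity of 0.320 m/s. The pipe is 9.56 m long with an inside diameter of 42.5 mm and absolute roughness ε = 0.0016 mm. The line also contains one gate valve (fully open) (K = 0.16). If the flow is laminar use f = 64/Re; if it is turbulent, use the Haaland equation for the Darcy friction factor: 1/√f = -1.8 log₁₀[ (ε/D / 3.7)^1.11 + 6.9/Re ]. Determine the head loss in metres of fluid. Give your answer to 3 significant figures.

h_f ≈ 0.0348 m

Reynolds number Re = ρVD/μ = 1030 · 0.32 · 0.0425 / 0.00109 = 1.285e+04.
Re > 4000 → turbulent. Relative roughness ε/D = 1.6e-06/0.0425 = 3.76e-05. Haaland: 1/√f = -1.8 log₁₀[(3.76e-05/3.7)^1.11 + 6.9/1.285e+04] = -1.8 log₁₀[2.87e-06 + 0.000537] = 5.882, so f = 0.0289.
Total minor-loss coefficient ΣK = 1·0.16 = 0.16.
ΔP = [f·L/D + ΣK]·(ρV²/2) = [0.0289·9.56/0.0425 + 0.16]·(1030·0.32²/2) = [6.502 + 0.16]·52.74 = 351.3 Pa.
Head loss h_f = ΔP/(ρg) = 351.3/(1030·9.81) = 0.0348 m.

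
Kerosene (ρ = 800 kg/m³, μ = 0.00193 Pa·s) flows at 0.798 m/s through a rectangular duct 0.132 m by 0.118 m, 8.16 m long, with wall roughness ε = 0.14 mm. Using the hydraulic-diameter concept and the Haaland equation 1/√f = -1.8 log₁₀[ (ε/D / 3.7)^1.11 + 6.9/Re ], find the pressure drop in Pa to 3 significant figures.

ΔP ≈ 412 Pa

Hydraulic diameter D_h = 4A/P = 4·(0.132·0.118)/(2·(0.132+0.118)) = 0.0623/0.5 = 0.1246 m.
Re = ρVD_h/μ = 800·0.798·0.1246/0.00193 = 4.122e+04.
ε/D_h = 0.00014/0.1246 = 0.00112; Haaland gives 1/√f = -1.8 log₁₀[0.000125+0.000167] = 6.362, so f = 0.0247.
ΔP = f(L/D_h)(ρV²/2) = 0.0247·8.16/0.1246·254.7 = 412.1 Pa.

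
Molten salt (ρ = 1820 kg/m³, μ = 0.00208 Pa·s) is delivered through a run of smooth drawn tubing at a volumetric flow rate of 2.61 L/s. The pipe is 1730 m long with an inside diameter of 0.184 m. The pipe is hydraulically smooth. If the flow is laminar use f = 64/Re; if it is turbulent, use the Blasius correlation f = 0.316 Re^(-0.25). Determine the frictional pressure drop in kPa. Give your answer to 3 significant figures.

ΔP ≈ 2.32 kPa

Q = 2.61 L/s = 2.61/1000 = 0.00261 m³/s.
Cross-sectional area A = πD²/4 = π(0.184)²/4 = 0.02659 m²; mean velocity V = Q/A = 0.00261/0.02659 = 0.09816 m/s.
Reynolds number Re = ρVD/μ = 1820 · 0.09816 · 0.184 / 0.00208 = 1.58e+04.
Re > 4000 → turbulent. Smooth-pipe (Blasius): f = 0.316 Re^(-0.25) = 0.316/(1.58e+04)^0.25 = 0.02818.
Darcy-Weisbach: ΔP = f(L/D)(ρV²/2) = 0.02818·(1730/0.184)·(1820·0.09816²/2) = 0.02818·9402·8.767 = 2323 Pa.
ΔP = 2323 Pa = 2.32 kPa.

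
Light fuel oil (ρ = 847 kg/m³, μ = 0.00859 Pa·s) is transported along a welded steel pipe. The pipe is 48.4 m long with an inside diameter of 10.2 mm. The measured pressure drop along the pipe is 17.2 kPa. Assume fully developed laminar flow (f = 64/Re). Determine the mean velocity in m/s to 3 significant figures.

For laminar flow, f = 64/Re with Re = ρVD/μ, so Darcy-Weisbach reduces to ΔP = 32μLV/D². Solving for V: V = ΔP·D²/(32μL) = 1.72e+04·(0.0102)²/(32·0.00859·48.4) = 0.1345 m/s.
Check: Re = ρVD/μ = 847·0.1345·0.0102/0.00859 = 135.3 < 2300, so the laminar assumption holds.

V ≈ 0.135 m/s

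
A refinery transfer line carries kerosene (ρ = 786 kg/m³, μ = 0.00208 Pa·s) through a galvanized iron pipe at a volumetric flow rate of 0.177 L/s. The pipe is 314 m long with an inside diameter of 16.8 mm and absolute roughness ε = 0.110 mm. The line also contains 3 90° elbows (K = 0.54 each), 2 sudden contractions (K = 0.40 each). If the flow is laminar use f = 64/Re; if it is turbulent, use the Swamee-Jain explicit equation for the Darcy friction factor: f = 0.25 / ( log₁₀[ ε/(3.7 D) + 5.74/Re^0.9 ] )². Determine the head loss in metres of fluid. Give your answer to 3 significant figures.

h_f ≈ 27.5 m

Q = 0.177 L/s = 0.177/1000 = 0.000177 m³/s.
Cross-sectional area A = πD²/4 = π(0.0168)²/4 = 0.0002217 m²; mean velocity V = Q/A = 0.000177/0.0002217 = 0.7985 m/s.
Reynolds number Re = ρVD/μ = 786 · 0.7985 · 0.0168 / 0.00208 = 5069.
Re > 4000 → turbulent. Relative roughness ε/D = 0.00011/0.0168 = 0.00655. Swamee-Jain: f = 0.25/(log₁₀[0.00655/3.7 + 5.74/5069^0.9])² = 0.25/(log₁₀[0.00177 + 0.00266])² = 0.25/(-2.354)² = 0.04512.
Total minor-loss coefficient ΣK = 3·0.54 + 2·0.4 = 2.42.
ΔP = [f·L/D + ΣK]·(ρV²/2) = [0.04512·314/0.0168 + 2.42]·(786·0.7985²/2) = [843.3 + 2.42]·250.6 = 2.119e+05 Pa.
Head loss h_f = ΔP/(ρg) = 2.119e+05/(786·9.81) = 27.5 m.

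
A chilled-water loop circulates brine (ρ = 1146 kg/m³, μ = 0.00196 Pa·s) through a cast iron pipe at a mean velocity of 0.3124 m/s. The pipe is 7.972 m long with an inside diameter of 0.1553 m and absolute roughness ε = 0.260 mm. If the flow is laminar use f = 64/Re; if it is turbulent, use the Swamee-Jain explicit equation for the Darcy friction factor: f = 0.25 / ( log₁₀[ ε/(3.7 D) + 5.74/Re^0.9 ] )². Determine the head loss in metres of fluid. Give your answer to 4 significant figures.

h_f ≈ 0.007127 m

Reynolds number Re = ρVD/μ = 1146 · 0.3124 · 0.1553 / 0.00196 = 2.837e+04.
Re > 4000 → turbulent. Relative roughness ε/D = 0.00026/0.1553 = 0.00167. Swamee-Jain: f = 0.25/(log₁₀[0.00167/3.7 + 5.74/2.837e+04^0.9])² = 0.25/(log₁₀[0.000452 + 0.000564])² = 0.25/(-2.993)² = 0.02791.
Darcy-Weisbach: ΔP = f(L/D)(ρV²/2) = 0.02791·(7.972/0.1553)·(1146·0.3124²/2) = 0.02791·51.33·55.92 = 80.12 Pa.
Head loss h_f = ΔP/(ρg) = 80.12/(1146·9.81) = 0.007127 m.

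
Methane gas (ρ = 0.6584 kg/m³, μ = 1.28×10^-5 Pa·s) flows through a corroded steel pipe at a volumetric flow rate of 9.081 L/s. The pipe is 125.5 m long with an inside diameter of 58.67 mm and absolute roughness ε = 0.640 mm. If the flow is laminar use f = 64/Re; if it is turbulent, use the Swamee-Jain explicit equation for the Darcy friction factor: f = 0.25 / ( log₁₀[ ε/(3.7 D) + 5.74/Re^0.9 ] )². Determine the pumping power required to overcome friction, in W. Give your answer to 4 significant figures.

Q = 9.081 L/s = 9.081/1000 = 0.009081 m³/s.
Cross-sectional area A = πD²/4 = π(0.05867)²/4 = 0.002703 m²; mean velocity V = Q/A = 0.009081/0.002703 = 3.359 m/s.
Reynolds number Re = ρVD/μ = 0.6584 · 3.359 · 0.05867 / 1.28e-05 = 1.014e+04.
Re > 4000 → turbulent. Relative roughness ε/D = 0.00064/0.05867 = 0.0109. Swamee-Jain: f = 0.25/(log₁₀[0.0109/3.7 + 5.74/1.014e+04^0.9])² = 0.25/(log₁₀[0.00295 + 0.00142])² = 0.25/(-2.359)² = 0.04491.
Darcy-Weisbach: ΔP = f(L/D)(ρV²/2) = 0.04491·(125.5/0.05867)·(0.6584·3.359²/2) = 0.04491·2139·3.714 = 356.9 Pa.
Pumping power P = QΔP = 0.009081·356.9 = 3.2406 W = 3.241 W.

P ≈ 3.241 W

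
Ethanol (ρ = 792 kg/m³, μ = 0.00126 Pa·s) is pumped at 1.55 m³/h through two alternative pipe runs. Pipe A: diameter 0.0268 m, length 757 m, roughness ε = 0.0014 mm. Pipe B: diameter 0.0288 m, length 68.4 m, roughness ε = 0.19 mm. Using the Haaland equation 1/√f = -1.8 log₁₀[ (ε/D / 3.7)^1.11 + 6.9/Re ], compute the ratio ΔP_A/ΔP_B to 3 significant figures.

ΔP_A/ΔP_B ≈ 11.9

Pipe A: V = Q/A = 0.0004306/0.0005641 = 0.7633 m/s; Re = 1.286e+04; ε/D = 5.22e-05; Haaland → f = 0.02892; ΔP_A = f(L/D)(ρV²/2) = 1.884e+05 Pa.
Pipe B: V = Q/A = 0.0004306/0.0006514 = 0.6609 m/s; Re = 1.196e+04; ε/D = 0.0066; Haaland → f = 0.03843; ΔP_B = f(L/D)(ρV²/2) = 1.579e+04 Pa.
ΔP_A/ΔP_B = 1.884e+05/1.579e+04 = 11.9.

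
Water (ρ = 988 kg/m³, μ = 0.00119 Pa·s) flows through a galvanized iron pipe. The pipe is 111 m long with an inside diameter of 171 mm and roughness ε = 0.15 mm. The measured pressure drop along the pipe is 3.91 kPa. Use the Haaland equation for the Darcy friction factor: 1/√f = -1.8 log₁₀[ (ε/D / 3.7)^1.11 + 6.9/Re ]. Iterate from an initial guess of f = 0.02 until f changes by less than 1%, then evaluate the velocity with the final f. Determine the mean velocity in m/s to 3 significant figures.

V ≈ 0.755 m/s

Rearranging Darcy-Weisbach: V = √(2·ΔP·D/(f·L·ρ)). With ε/D = 0.00015/0.171 = 0.000877, iterate starting from f = 0.02:
  f = 0.02 → V = √(2·3910·0.171/(0.02·111·988)) = 0.7808 m/s; Re = ρVD/μ = 1.109e+05; f → 0.02132
  f = 0.02132 → V = 0.7562 m/s; Re = 1.074e+05; f → 0.02139
Converged (Δf/f < 1%). With the final f = 0.02139: V = √(2·3910·0.171/(0.02139·111·988)) = 0.7551 m/s.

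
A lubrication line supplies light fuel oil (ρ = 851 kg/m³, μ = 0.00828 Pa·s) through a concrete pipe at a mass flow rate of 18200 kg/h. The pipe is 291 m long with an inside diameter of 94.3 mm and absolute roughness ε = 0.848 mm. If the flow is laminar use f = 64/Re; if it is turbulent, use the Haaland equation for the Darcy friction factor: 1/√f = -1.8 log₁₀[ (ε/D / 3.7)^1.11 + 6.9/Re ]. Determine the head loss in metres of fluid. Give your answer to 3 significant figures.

ṁ = 18200 kg/h = 18200/3600 = 5.056 kg/s.
A = πD²/4 = π(0.0943)²/4 = 0.006984 m²; mean velocity V = ṁ/(ρA) = 5.056/(851 · 0.006984) = 0.8506 m/s.
Reynolds number Re = ρVD/μ = 851 · 0.8506 · 0.0943 / 0.00828 = 8244.
Re > 4000 → turbulent. Relative roughness ε/D = 0.000848/0.0943 = 0.00899. Haaland: 1/√f = -1.8 log₁₀[(0.00899/3.7)^1.11 + 6.9/8244] = -1.8 log₁₀[0.00125 + 0.000837] = 4.824, so f = 0.04298.
Darcy-Weisbach: ΔP = f(L/D)(ρV²/2) = 0.04298·(291/0.0943)·(851·0.8506²/2) = 0.04298·3086·307.9 = 4.083e+04 Pa.
Head loss h_f = ΔP/(ρg) = 4.083e+04/(851·9.81) = 4.89 m.

h_f ≈ 4.89 m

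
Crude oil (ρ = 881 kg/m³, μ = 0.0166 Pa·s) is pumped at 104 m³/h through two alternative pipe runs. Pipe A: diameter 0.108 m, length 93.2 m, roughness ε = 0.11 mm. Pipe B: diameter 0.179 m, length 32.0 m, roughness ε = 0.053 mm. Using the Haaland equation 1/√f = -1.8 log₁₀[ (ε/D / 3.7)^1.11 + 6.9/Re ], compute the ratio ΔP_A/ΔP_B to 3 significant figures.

Pipe A: V = Q/A = 0.02889/0.009161 = 3.154 m/s; Re = 1.808e+04; ε/D = 0.00102; Haaland → f = 0.02823; ΔP_A = f(L/D)(ρV²/2) = 1.067e+05 Pa.
Pipe B: V = Q/A = 0.02889/0.02516 = 1.148 m/s; Re = 1.091e+04; ε/D = 0.000296; Haaland → f = 0.03053; ΔP_B = f(L/D)(ρV²/2) = 3168 Pa.
ΔP_A/ΔP_B = 1.067e+05/3168 = 33.7.

ΔP_A/ΔP_B ≈ 33.7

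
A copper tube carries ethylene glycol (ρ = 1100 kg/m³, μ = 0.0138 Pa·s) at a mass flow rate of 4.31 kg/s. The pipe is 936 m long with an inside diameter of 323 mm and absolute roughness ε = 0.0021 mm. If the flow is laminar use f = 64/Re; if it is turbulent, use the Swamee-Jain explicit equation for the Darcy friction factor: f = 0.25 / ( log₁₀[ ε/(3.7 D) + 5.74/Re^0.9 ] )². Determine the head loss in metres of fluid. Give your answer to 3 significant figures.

A = πD²/4 = π(0.323)²/4 = 0.08194 m²; mean velocity V = ṁ/(ρA) = 4.31/(1100 · 0.08194) = 0.04782 m/s.
Reynolds number Re = ρVD/μ = 1100 · 0.04782 · 0.323 / 0.0138 = 1231.
Re < 2300 → laminar flow, so f = 64/Re = 64/1231 = 0.05198 (the turbulent correlation is not needed).
Darcy-Weisbach: ΔP = f(L/D)(ρV²/2) = 0.05198·(936/0.323)·(1100·0.04782²/2) = 0.05198·2898·1.258 = 189.4 Pa.
Head loss h_f = ΔP/(ρg) = 189.4/(1100·9.81) = 0.0176 m.

h_f ≈ 0.0176 m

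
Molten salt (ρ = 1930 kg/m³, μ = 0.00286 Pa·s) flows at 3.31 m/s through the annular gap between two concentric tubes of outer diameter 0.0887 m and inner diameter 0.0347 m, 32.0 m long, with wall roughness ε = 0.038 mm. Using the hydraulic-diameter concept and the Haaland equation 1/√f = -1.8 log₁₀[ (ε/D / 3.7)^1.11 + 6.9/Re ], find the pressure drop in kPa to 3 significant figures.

Hydraulic diameter D_h = 4A/P = D_o - D_i = 0.0887 - 0.0347 = 0.054 m.
Re = ρVD_h/μ = 1930·3.31·0.054/0.00286 = 1.206e+05.
ε/D_h = 3.8e-05/0.054 = 0.000704; Haaland gives 1/√f = -1.8 log₁₀[7.41e-05+5.72e-05] = 6.987, so f = 0.02048.
ΔP = f(L/D_h)(ρV²/2) = 0.02048·32/0.054·1.057e+04 = 1.283e+05 Pa.
ΔP = 128 kPa.

ΔP ≈ 128 kPa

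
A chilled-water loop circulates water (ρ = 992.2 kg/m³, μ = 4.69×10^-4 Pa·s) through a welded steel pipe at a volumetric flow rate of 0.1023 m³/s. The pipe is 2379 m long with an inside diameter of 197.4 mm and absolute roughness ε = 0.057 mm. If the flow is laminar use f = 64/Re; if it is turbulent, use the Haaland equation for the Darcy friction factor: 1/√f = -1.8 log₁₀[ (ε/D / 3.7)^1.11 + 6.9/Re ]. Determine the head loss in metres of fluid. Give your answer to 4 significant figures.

h_f ≈ 105.2 m

Cross-sectional area A = πD²/4 = π(0.1974)²/4 = 0.0306 m²; mean velocity V = Q/A = 0.1023/0.0306 = 3.343 m/s.
Reynolds number Re = ρVD/μ = 992.2 · 3.343 · 0.1974 / 0.000469 = 1.396e+06.
Re > 4000 → turbulent. Relative roughness ε/D = 5.7e-05/0.1974 = 0.000289. Haaland: 1/√f = -1.8 log₁₀[(0.000289/3.7)^1.11 + 6.9/1.396e+06] = -1.8 log₁₀[2.76e-05 + 4.94e-06] = 8.078, so f = 0.01532.
Darcy-Weisbach: ΔP = f(L/D)(ρV²/2) = 0.01532·(2379/0.1974)·(992.2·3.343²/2) = 0.01532·1.205e+04·5543 = 1.024e+06 Pa.
Head loss h_f = ΔP/(ρg) = 1.024e+06/(992.2·9.81) = 105.2 m.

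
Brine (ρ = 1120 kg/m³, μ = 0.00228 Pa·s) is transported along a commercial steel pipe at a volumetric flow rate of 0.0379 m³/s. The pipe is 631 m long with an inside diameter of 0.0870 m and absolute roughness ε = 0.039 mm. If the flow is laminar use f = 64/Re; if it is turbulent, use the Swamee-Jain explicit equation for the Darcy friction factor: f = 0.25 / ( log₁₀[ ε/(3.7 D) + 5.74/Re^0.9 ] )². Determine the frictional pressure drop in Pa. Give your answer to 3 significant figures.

Cross-sectional area A = πD²/4 = π(0.087)²/4 = 0.005945 m²; mean velocity V = Q/A = 0.0379/0.005945 = 6.375 m/s.
Reynolds number Re = ρVD/μ = 1120 · 6.375 · 0.087 / 0.00228 = 2.725e+05.
Re > 4000 → turbulent. Relative roughness ε/D = 3.9e-05/0.087 = 0.000448. Swamee-Jain: f = 0.25/(log₁₀[0.000448/3.7 + 5.74/2.725e+05^0.9])² = 0.25/(log₁₀[0.000121 + 7.36e-05])² = 0.25/(-3.71)² = 0.01816.
Darcy-Weisbach: ΔP = f(L/D)(ρV²/2) = 0.01816·(631/0.087)·(1120·6.375²/2) = 0.01816·7253·2.276e+04 = 2.998e+06 Pa.

ΔP ≈ 3.00×10^6 Pa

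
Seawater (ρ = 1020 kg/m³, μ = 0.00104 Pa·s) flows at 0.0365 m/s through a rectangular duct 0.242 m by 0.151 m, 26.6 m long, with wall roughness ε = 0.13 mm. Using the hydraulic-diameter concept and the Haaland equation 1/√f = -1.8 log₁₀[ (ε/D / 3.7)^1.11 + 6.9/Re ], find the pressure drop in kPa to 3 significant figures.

Hydraulic diameter D_h = 4A/P = 4·(0.242·0.151)/(2·(0.242+0.151)) = 0.1462/0.786 = 0.186 m.
Re = ρVD_h/μ = 1020·0.0365·0.186/0.00104 = 6657.
ε/D_h = 0.00013/0.186 = 0.000699; Haaland gives 1/√f = -1.8 log₁₀[7.36e-05+0.00104] = 5.318, so f = 0.03535.
ΔP = f(L/D_h)(ρV²/2) = 0.03535·26.6/0.186·0.6794 = 3.436 Pa.
ΔP = 0.00344 kPa.

ΔP ≈ 0.00344 kPa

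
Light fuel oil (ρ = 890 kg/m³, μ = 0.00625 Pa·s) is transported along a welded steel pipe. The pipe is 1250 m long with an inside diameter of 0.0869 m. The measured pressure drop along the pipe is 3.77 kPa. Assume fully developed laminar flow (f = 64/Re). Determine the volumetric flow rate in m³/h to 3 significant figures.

Q ≈ 2.43 m³/h

For laminar flow, f = 64/Re with Re = ρVD/μ, so Darcy-Weisbach reduces to ΔP = 32μLV/D². Solving for V: V = ΔP·D²/(32μL) = 3770·(0.0869)²/(32·0.00625·1250) = 0.1139 m/s.
Check: Re = ρVD/μ = 890·0.1139·0.0869/0.00625 = 1409 < 2300, so the laminar assumption holds.
Q = V·A = 0.1139·(π/4·0.0869²) = 0.0006754 m³/s = 2.43 m³/h.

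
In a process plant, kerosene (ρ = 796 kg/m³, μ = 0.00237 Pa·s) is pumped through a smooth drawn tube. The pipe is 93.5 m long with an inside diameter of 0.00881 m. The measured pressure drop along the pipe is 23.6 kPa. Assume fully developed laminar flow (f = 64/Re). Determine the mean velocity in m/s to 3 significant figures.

V ≈ 0.258 m/s

For laminar flow, f = 64/Re with Re = ρVD/μ, so Darcy-Weisbach reduces to ΔP = 32μLV/D². Solving for V: V = ΔP·D²/(32μL) = 2.36e+04·(0.00881)²/(32·0.00237·93.5) = 0.2583 m/s.
Check: Re = ρVD/μ = 796·0.2583·0.00881/0.00237 = 764.4 < 2300, so the laminar assumption holds.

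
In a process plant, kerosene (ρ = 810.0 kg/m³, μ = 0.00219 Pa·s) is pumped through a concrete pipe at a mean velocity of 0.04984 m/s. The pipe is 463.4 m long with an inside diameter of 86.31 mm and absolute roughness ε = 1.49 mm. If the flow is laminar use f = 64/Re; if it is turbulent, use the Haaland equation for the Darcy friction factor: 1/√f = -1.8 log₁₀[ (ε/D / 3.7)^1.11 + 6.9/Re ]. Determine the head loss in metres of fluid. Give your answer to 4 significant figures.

Reynolds number Re = ρVD/μ = 810 · 0.04984 · 0.08631 / 0.00219 = 1591.
Re < 2300 → laminar flow, so f = 64/Re = 64/1591 = 0.04023 (the turbulent correlation is not needed).
Darcy-Weisbach: ΔP = f(L/D)(ρV²/2) = 0.04023·(463.4/0.08631)·(810·0.04984²/2) = 0.04023·5369·1.006 = 217.3 Pa.
Head loss h_f = ΔP/(ρg) = 217.3/(810·9.81) = 0.02734 m.

h_f ≈ 0.02734 m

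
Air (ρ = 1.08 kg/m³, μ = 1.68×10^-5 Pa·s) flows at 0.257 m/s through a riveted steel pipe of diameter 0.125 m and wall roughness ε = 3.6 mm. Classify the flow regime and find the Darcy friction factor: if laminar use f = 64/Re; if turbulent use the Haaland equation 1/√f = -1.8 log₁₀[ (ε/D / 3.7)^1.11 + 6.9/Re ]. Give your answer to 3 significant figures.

Re = ρVD/μ = 1.08·0.257·0.125/1.68e-05 = 2065.
Re < 2300 → laminar, so f = 64/Re = 0.03099 (roughness is irrelevant in laminar flow).

f ≈ 0.0310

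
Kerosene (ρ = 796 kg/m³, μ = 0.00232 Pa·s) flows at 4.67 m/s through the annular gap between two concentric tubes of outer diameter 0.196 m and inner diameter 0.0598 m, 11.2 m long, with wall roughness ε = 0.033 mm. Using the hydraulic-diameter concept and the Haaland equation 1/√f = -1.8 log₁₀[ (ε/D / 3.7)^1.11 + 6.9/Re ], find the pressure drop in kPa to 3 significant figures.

Hydraulic diameter D_h = 4A/P = D_o - D_i = 0.196 - 0.0598 = 0.1362 m.
Re = ρVD_h/μ = 796·4.67·0.1362/0.00232 = 2.182e+05.
ε/D_h = 3.3e-05/0.1362 = 0.000242; Haaland gives 1/√f = -1.8 log₁₀[2.27e-05+3.16e-05] = 7.677, so f = 0.01697.
ΔP = f(L/D_h)(ρV²/2) = 0.01697·11.2/0.1362·8680 = 1.211e+04 Pa.
ΔP = 12.1 kPa.

ΔP ≈ 12.1 kPa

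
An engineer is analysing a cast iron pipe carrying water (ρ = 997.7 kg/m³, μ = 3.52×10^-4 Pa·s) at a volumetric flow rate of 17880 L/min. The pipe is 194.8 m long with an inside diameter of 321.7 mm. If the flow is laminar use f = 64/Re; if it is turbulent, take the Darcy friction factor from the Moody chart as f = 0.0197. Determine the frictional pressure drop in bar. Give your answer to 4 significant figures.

ΔP ≈ 0.7999 bar

Q = 17880 L/min = 17880/60000 = 0.298 m³/s.
Cross-sectional area A = πD²/4 = π(0.3217)²/4 = 0.08128 m²; mean velocity V = Q/A = 0.298/0.08128 = 3.666 m/s.
Reynolds number Re = ρVD/μ = 997.7 · 3.666 · 0.3217 / 0.000352 = 3.343e+06.
Re > 4000 → turbulent; use the Moody-chart value f = 0.0197.
Darcy-Weisbach: ΔP = f(L/D)(ρV²/2) = 0.0197·(194.8/0.3217)·(997.7·3.666²/2) = 0.0197·605.5·6705 = 7.999e+04 Pa.
ΔP = 7.999e+04 Pa = 0.7999 bar.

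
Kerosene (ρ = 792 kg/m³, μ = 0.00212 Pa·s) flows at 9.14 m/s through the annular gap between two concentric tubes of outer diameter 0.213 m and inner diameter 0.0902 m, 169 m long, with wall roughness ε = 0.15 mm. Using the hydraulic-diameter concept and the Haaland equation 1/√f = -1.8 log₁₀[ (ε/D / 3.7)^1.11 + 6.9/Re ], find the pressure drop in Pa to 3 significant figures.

Hydraulic diameter D_h = 4A/P = D_o - D_i = 0.213 - 0.0902 = 0.1228 m.
Re = ρVD_h/μ = 792·9.14·0.1228/0.00212 = 4.193e+05.
ε/D_h = 0.00015/0.1228 = 0.00122; Haaland gives 1/√f = -1.8 log₁₀[0.000137+1.65e-05] = 6.867, so f = 0.02121.
ΔP = f(L/D_h)(ρV²/2) = 0.02121·169/0.1228·3.308e+04 = 9.655e+05 Pa.

ΔP ≈ 966000 Pa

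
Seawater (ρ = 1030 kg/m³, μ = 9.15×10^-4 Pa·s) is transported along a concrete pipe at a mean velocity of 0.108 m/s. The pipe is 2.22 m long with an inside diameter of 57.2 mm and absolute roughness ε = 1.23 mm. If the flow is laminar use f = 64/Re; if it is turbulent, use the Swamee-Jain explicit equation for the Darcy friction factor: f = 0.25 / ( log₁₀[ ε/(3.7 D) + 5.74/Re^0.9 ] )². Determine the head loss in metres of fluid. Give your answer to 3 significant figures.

Reynolds number Re = ρVD/μ = 1030 · 0.108 · 0.0572 / 0.000915 = 6954.
Re > 4000 → turbulent. Relative roughness ε/D = 0.00123/0.0572 = 0.0215. Swamee-Jain: f = 0.25/(log₁₀[0.0215/3.7 + 5.74/6954^0.9])² = 0.25/(log₁₀[0.00581 + 0.002])² = 0.25/(-2.107)² = 0.0563.
Darcy-Weisbach: ΔP = f(L/D)(ρV²/2) = 0.0563·(2.22/0.0572)·(1030·0.108²/2) = 0.0563·38.81·6.007 = 13.13 Pa.
Head loss h_f = ΔP/(ρg) = 13.13/(1030·9.81) = 0.00130 m.

h_f ≈ 0.00130 m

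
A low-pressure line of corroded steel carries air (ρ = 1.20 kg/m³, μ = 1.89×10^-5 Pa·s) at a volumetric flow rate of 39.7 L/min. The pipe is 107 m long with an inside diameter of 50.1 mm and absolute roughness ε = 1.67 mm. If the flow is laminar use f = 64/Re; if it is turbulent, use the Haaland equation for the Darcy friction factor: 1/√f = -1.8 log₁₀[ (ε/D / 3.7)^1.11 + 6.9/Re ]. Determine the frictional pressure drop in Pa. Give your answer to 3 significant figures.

ΔP ≈ 8.65 Pa

Q = 39.7 L/min = 39.7/60000 = 0.0006617 m³/s.
Cross-sectional area A = πD²/4 = π(0.0501)²/4 = 0.001971 m²; mean velocity V = Q/A = 0.0006617/0.001971 = 0.3356 m/s.
Reynolds number Re = ρVD/μ = 1.2 · 0.3356 · 0.0501 / 1.89e-05 = 1068.
Re < 2300 → laminar flow, so f = 64/Re = 64/1068 = 0.05994 (the turbulent correlation is not needed).
Darcy-Weisbach: ΔP = f(L/D)(ρV²/2) = 0.05994·(107/0.0501)·(1.2·0.3356²/2) = 0.05994·2136·0.06759 = 8.654 Pa.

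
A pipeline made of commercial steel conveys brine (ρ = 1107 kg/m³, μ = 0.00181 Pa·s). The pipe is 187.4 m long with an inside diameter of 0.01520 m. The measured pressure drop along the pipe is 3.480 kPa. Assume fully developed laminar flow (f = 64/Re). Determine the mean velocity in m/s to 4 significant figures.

For laminar flow, f = 64/Re with Re = ρVD/μ, so Darcy-Weisbach reduces to ΔP = 32μLV/D². Solving for V: V = ΔP·D²/(32μL) = 3480·(0.0152)²/(32·0.00181·187.4) = 0.07407 m/s.
Check: Re = ρVD/μ = 1107·0.07407·0.0152/0.00181 = 688.6 < 2300, so the laminar assumption holds.

V ≈ 0.07407 m/s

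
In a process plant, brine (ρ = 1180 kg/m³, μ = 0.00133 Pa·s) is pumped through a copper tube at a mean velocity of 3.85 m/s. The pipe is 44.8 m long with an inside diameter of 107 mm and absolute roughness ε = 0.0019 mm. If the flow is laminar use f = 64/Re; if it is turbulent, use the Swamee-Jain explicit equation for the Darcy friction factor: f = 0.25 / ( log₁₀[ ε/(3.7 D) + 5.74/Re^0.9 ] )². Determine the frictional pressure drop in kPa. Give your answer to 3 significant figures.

Reynolds number Re = ρVD/μ = 1180 · 3.85 · 0.107 / 0.00133 = 3.655e+05.
Re > 4000 → turbulent. Relative roughness ε/D = 1.9e-06/0.107 = 1.78e-05. Swamee-Jain: f = 0.25/(log₁₀[1.78e-05/3.7 + 5.74/3.655e+05^0.9])² = 0.25/(log₁₀[4.8e-06 + 5.65e-05])² = 0.25/(-4.212)² = 0.01409.
Darcy-Weisbach: ΔP = f(L/D)(ρV²/2) = 0.01409·(44.8/0.107)·(1180·3.85²/2) = 0.01409·418.7·8745 = 5.159e+04 Pa.
ΔP = 5.159e+04 Pa = 51.6 kPa.

ΔP ≈ 51.6 kPa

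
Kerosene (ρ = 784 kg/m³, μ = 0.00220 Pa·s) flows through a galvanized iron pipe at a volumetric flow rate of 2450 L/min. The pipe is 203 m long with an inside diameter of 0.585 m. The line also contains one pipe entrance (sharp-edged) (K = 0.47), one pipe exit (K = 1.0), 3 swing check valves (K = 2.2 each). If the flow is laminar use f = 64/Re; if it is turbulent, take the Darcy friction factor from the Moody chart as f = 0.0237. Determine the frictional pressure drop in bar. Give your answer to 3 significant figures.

Q = 2450 L/min = 2450/60000 = 0.04083 m³/s.
Cross-sectional area A = πD²/4 = π(0.585)²/4 = 0.2688 m²; mean velocity V = Q/A = 0.04083/0.2688 = 0.1519 m/s.
Reynolds number Re = ρVD/μ = 784 · 0.1519 · 0.585 / 0.0022 = 3.167e+04.
Re > 4000 → turbulent; use the Moody-chart value f = 0.0237.
Total minor-loss coefficient ΣK = 1·0.47 + 1·1 + 3·2.2 = 8.07.
ΔP = [f·L/D + ΣK]·(ρV²/2) = [0.0237·203/0.585 + 8.07]·(784·0.1519²/2) = [8.224 + 8.07]·9.047 = 147.4 Pa.
ΔP = 147.4 Pa = 0.00147 bar.

ΔP ≈ 0.00147 bar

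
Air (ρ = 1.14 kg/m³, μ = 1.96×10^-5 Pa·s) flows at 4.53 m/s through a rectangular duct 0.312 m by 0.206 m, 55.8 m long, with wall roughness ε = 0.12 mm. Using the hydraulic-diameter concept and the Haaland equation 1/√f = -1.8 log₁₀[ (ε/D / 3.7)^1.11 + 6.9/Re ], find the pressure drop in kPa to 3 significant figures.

Hydraulic diameter D_h = 4A/P = 4·(0.312·0.206)/(2·(0.312+0.206)) = 0.2571/1.036 = 0.2482 m.
Re = ρVD_h/μ = 1.14·4.53·0.2482/1.96e-05 = 6.538e+04.
ε/D_h = 0.00012/0.2482 = 0.000484; Haaland gives 1/√f = -1.8 log₁₀[4.89e-05+0.000106] = 6.86, so f = 0.02125.
ΔP = f(L/D_h)(ρV²/2) = 0.02125·55.8/0.2482·11.7 = 55.88 Pa.
ΔP = 0.0559 kPa.

ΔP ≈ 0.0559 kPa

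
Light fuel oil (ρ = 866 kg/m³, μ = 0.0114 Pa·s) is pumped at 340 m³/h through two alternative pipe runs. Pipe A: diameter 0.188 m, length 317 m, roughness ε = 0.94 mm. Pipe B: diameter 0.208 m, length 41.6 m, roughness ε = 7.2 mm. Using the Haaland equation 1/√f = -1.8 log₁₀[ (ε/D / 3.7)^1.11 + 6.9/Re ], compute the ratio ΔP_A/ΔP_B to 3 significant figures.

ΔP_A/ΔP_B ≈ 6.60

Pipe A: V = Q/A = 0.09444/0.02776 = 3.402 m/s; Re = 4.859e+04; ε/D = 0.005; Haaland → f = 0.03213; ΔP_A = f(L/D)(ρV²/2) = 2.715e+05 Pa.
Pipe B: V = Q/A = 0.09444/0.03398 = 2.779 m/s; Re = 4.392e+04; ε/D = 0.0346; Haaland → f = 0.06151; ΔP_B = f(L/D)(ρV²/2) = 4.115e+04 Pa.
ΔP_A/ΔP_B = 2.715e+05/4.115e+04 = 6.60.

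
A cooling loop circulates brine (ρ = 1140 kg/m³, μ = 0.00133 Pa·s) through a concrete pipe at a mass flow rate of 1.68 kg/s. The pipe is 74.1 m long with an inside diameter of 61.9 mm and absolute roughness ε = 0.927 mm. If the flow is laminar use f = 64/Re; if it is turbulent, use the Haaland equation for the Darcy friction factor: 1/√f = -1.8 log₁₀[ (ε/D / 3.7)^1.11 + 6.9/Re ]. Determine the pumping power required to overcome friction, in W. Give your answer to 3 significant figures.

P ≈ 11.0 W

A = πD²/4 = π(0.0619)²/4 = 0.003009 m²; mean velocity V = ṁ/(ρA) = 1.68/(1140 · 0.003009) = 0.4897 m/s.
Reynolds number Re = ρVD/μ = 1140 · 0.4897 · 0.0619 / 0.00133 = 2.598e+04.
Re > 4000 → turbulent. Relative roughness ε/D = 0.000927/0.0619 = 0.015. Haaland: 1/√f = -1.8 log₁₀[(0.015/3.7)^1.11 + 6.9/2.598e+04] = -1.8 log₁₀[0.00221 + 0.000266] = 4.692, so f = 0.04542.
Darcy-Weisbach: ΔP = f(L/D)(ρV²/2) = 0.04542·(74.1/0.0619)·(1140·0.4897²/2) = 0.04542·1197·136.7 = 7433 Pa.
Q = ṁ/ρ = 1.68/1140 = 0.001474 m³/s.
Pumping power P = QΔP = 0.001474·7433 = 10.95 W = 11.0 W.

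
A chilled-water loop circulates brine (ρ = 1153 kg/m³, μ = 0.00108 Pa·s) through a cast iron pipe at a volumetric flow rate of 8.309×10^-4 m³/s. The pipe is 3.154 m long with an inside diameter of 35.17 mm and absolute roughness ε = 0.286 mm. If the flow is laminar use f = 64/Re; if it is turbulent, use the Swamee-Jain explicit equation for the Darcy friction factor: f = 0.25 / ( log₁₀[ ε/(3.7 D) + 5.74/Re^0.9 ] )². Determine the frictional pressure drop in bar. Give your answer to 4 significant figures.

ΔP ≈ 0.01433 bar

Cross-sectional area A = πD²/4 = π(0.03517)²/4 = 0.0009715 m²; mean velocity V = Q/A = 0.0008309/0.0009715 = 0.8553 m/s.
Reynolds number Re = ρVD/μ = 1153 · 0.8553 · 0.03517 / 0.00108 = 3.211e+04.
Re > 4000 → turbulent. Relative roughness ε/D = 0.000286/0.03517 = 0.00813. Swamee-Jain: f = 0.25/(log₁₀[0.00813/3.7 + 5.74/3.211e+04^0.9])² = 0.25/(log₁₀[0.0022 + 0.000505])² = 0.25/(-2.568)² = 0.0379.
Darcy-Weisbach: ΔP = f(L/D)(ρV²/2) = 0.0379·(3.154/0.03517)·(1153·0.8553²/2) = 0.0379·89.68·421.7 = 1433 Pa.
ΔP = 1433 Pa = 0.01433 bar.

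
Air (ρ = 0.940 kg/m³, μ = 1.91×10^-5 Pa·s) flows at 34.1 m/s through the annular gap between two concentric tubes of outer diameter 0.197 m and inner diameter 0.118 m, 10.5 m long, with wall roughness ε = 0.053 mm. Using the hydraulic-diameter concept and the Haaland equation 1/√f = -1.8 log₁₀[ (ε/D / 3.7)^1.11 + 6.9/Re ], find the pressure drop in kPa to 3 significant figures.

Hydraulic diameter D_h = 4A/P = D_o - D_i = 0.197 - 0.118 = 0.079 m.
Re = ρVD_h/μ = 0.94·34.1·0.079/1.91e-05 = 1.326e+05.
ε/D_h = 5.3e-05/0.079 = 0.000671; Haaland gives 1/√f = -1.8 log₁₀[7.03e-05+5.2e-05] = 7.042, so f = 0.02016.
ΔP = f(L/D_h)(ρV²/2) = 0.02016·10.5/0.079·546.5 = 1465 Pa.
ΔP = 1.46 kPa.

ΔP ≈ 1.46 kPa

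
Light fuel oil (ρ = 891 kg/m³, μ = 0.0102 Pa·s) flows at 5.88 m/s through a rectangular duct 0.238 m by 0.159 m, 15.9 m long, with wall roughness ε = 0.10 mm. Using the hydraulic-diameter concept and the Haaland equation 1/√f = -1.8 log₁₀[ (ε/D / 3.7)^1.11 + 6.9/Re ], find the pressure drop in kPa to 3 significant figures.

ΔP ≈ 26.0 kPa

Hydraulic diameter D_h = 4A/P = 4·(0.238·0.159)/(2·(0.238+0.159)) = 0.1514/0.794 = 0.1906 m.
Re = ρVD_h/μ = 891·5.88·0.1906/0.0102 = 9.792e+04.
ε/D_h = 0.0001/0.1906 = 0.000525; Haaland gives 1/√f = -1.8 log₁₀[5.35e-05+7.05e-05] = 7.032, so f = 0.02022.
ΔP = f(L/D_h)(ρV²/2) = 0.02022·15.9/0.1906·1.54e+04 = 2.598e+04 Pa.
ΔP = 26.0 kPa.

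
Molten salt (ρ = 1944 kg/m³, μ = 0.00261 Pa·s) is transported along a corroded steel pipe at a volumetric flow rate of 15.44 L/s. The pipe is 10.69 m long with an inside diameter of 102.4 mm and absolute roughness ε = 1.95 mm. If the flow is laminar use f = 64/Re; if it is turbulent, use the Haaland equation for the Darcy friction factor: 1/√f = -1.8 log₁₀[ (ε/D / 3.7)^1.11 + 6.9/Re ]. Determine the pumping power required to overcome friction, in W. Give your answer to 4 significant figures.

P ≈ 264.9 W

Q = 15.44 L/s = 15.44/1000 = 0.01544 m³/s.
Cross-sectional area A = πD²/4 = π(0.1024)²/4 = 0.008235 m²; mean velocity V = Q/A = 0.01544/0.008235 = 1.875 m/s.
Reynolds number Re = ρVD/μ = 1944 · 1.875 · 0.1024 / 0.00261 = 1.43e+05.
Re > 4000 → turbulent. Relative roughness ε/D = 0.00195/0.1024 = 0.019. Haaland: 1/√f = -1.8 log₁₀[(0.019/3.7)^1.11 + 6.9/1.43e+05] = -1.8 log₁₀[0.00288 + 4.83e-05] = 4.559, so f = 0.0481.
Darcy-Weisbach: ΔP = f(L/D)(ρV²/2) = 0.0481·(10.69/0.1024)·(1944·1.875²/2) = 0.0481·104.4·3416 = 1.716e+04 Pa.
Pumping power P = QΔP = 0.01544·1.716e+04 = 264.91 W = 264.9 W.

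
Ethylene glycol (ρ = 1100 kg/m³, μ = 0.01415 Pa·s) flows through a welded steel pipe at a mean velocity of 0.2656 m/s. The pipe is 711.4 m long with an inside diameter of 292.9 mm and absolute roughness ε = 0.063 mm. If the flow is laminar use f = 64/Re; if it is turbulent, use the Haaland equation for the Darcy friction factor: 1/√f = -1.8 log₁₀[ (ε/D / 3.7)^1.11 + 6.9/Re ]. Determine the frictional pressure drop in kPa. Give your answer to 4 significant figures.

ΔP ≈ 3.376 kPa

Reynolds number Re = ρVD/μ = 1100 · 0.2656 · 0.2929 / 0.0141 = 6048.
Re > 4000 → turbulent. Relative roughness ε/D = 6.3e-05/0.2929 = 0.000215. Haaland: 1/√f = -1.8 log₁₀[(0.000215/3.7)^1.11 + 6.9/6048] = -1.8 log₁₀[1.99e-05 + 0.00114] = 5.283, so f = 0.03582.
Darcy-Weisbach: ΔP = f(L/D)(ρV²/2) = 0.03582·(711.4/0.2929)·(1100·0.2656²/2) = 0.03582·2429·38.8 = 3376 Pa.
ΔP = 3376 Pa = 3.376 kPa.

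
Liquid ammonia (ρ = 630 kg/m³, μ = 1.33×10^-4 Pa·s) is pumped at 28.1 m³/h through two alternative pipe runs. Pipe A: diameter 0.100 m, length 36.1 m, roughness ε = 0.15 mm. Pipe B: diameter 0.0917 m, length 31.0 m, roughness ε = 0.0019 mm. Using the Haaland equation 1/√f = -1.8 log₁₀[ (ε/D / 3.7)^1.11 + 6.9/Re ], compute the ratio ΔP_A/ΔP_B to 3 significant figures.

ΔP_A/ΔP_B ≈ 1.26

Pipe A: V = Q/A = 0.007806/0.007854 = 0.9938 m/s; Re = 4.708e+05; ε/D = 0.0015; Haaland → f = 0.02219; ΔP_A = f(L/D)(ρV²/2) = 2492 Pa.
Pipe B: V = Q/A = 0.007806/0.006604 = 1.182 m/s; Re = 5.134e+05; ε/D = 2.07e-05; Haaland → f = 0.01325; ΔP_B = f(L/D)(ρV²/2) = 1971 Pa.
ΔP_A/ΔP_B = 2492/1971 = 1.26.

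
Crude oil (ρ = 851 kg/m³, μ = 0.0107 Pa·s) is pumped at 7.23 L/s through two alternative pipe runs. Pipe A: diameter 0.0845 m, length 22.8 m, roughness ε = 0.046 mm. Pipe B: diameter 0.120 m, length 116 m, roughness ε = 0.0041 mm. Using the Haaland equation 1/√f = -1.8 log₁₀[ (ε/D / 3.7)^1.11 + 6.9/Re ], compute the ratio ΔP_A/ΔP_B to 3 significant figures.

ΔP_A/ΔP_B ≈ 1.05

Pipe A: V = Q/A = 0.00723/0.005608 = 1.289 m/s; Re = 8664; ε/D = 0.000544; Haaland → f = 0.03276; ΔP_A = f(L/D)(ρV²/2) = 6251 Pa.
Pipe B: V = Q/A = 0.00723/0.01131 = 0.6393 m/s; Re = 6101; ε/D = 3.42e-05; Haaland → f = 0.03557; ΔP_B = f(L/D)(ρV²/2) = 5979 Pa.
ΔP_A/ΔP_B = 6251/5979 = 1.05.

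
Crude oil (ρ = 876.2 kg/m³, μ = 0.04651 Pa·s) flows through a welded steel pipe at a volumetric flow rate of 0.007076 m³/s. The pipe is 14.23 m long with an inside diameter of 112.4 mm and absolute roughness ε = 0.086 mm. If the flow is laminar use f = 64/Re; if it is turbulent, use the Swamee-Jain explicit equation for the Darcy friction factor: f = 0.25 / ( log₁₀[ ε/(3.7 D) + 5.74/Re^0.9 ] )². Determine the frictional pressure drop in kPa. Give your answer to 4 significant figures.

ΔP ≈ 1.195 kPa

Cross-sectional area A = πD²/4 = π(0.1124)²/4 = 0.009923 m²; mean velocity V = Q/A = 0.007076/0.009923 = 0.7131 m/s.
Reynolds number Re = ρVD/μ = 876.2 · 0.7131 · 0.1124 / 0.0465 = 1510.
Re < 2300 → laminar flow, so f = 64/Re = 64/1510 = 0.04238 (the turbulent correlation is not needed).
Darcy-Weisbach: ΔP = f(L/D)(ρV²/2) = 0.04238·(14.23/0.1124)·(876.2·0.7131²/2) = 0.04238·126.6·222.8 = 1195 Pa.
ΔP = 1195 Pa = 1.195 kPa.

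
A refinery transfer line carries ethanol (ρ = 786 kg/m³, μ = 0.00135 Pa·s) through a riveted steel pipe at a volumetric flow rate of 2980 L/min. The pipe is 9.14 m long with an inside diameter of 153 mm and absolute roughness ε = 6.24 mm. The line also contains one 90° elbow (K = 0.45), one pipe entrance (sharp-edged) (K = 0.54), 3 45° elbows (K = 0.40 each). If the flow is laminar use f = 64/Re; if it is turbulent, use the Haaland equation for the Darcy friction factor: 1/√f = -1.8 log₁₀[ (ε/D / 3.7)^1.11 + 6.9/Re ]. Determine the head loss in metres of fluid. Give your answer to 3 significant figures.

h_f ≈ 2.27 m

Q = 2980 L/min = 2980/60000 = 0.04967 m³/s.
Cross-sectional area A = πD²/4 = π(0.153)²/4 = 0.01839 m²; mean velocity V = Q/A = 0.04967/0.01839 = 2.701 m/s.
Reynolds number Re = ρVD/μ = 786 · 2.701 · 0.153 / 0.00135 = 2.406e+05.
Re > 4000 → turbulent. Relative roughness ε/D = 0.00624/0.153 = 0.0408. Haaland: 1/√f = -1.8 log₁₀[(0.0408/3.7)^1.11 + 6.9/2.406e+05] = -1.8 log₁₀[0.00671 + 2.87e-05] = 3.908, so f = 0.06547.
Total minor-loss coefficient ΣK = 1·0.45 + 1·0.54 + 3·0.4 = 2.19.
ΔP = [f·L/D + ΣK]·(ρV²/2) = [0.06547·9.14/0.153 + 2.19]·(786·2.701²/2) = [3.911 + 2.19]·2868 = 1.75e+04 Pa.
Head loss h_f = ΔP/(ρg) = 1.75e+04/(786·9.81) = 2.27 m.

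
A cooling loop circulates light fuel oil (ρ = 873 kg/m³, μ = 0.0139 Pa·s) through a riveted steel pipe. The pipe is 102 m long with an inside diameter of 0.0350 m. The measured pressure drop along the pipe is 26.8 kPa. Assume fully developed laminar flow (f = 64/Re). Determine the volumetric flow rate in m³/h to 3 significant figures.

Q ≈ 2.51 m³/h

For laminar flow, f = 64/Re with Re = ρVD/μ, so Darcy-Weisbach reduces to ΔP = 32μLV/D². Solving for V: V = ΔP·D²/(32μL) = 2.68e+04·(0.035)²/(32·0.0139·102) = 0.7236 m/s.
Check: Re = ρVD/μ = 873·0.7236·0.035/0.0139 = 1591 < 2300, so the laminar assumption holds.
Q = V·A = 0.7236·(π/4·0.035²) = 0.0006962 m³/s = 2.51 m³/h.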